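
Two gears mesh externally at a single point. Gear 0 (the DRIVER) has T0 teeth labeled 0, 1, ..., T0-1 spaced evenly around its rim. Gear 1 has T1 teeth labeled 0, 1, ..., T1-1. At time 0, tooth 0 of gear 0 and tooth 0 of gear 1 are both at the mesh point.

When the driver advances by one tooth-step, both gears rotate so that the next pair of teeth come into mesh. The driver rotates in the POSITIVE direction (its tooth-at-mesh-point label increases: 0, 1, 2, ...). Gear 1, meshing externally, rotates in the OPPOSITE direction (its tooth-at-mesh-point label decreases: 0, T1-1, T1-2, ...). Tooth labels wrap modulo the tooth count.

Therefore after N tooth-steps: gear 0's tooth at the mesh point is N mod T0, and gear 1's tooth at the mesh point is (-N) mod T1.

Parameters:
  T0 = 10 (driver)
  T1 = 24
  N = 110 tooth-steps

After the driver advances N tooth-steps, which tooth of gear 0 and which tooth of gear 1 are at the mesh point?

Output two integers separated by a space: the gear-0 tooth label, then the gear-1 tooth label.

Answer: 0 10

Derivation:
Gear 0 (driver, T0=10): tooth at mesh = N mod T0
  110 = 11 * 10 + 0, so 110 mod 10 = 0
  gear 0 tooth = 0
Gear 1 (driven, T1=24): tooth at mesh = (-N) mod T1
  110 = 4 * 24 + 14, so 110 mod 24 = 14
  (-110) mod 24 = (-14) mod 24 = 24 - 14 = 10
Mesh after 110 steps: gear-0 tooth 0 meets gear-1 tooth 10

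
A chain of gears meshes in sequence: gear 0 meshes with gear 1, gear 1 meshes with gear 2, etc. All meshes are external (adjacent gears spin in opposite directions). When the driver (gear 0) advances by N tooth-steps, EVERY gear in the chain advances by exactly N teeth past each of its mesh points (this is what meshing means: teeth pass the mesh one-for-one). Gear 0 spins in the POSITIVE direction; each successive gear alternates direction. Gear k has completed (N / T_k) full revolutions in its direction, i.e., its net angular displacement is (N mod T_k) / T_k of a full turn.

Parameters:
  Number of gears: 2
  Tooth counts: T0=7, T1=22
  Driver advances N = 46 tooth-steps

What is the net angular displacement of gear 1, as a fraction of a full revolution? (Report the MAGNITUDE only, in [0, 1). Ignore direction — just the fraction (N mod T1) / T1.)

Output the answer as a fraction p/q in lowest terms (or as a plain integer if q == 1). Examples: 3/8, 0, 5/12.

Answer: 1/11

Derivation:
Chain of 2 gears, tooth counts: [7, 22]
  gear 0: T0=7, direction=positive, advance = 46 mod 7 = 4 teeth = 4/7 turn
  gear 1: T1=22, direction=negative, advance = 46 mod 22 = 2 teeth = 2/22 turn
Gear 1: 46 mod 22 = 2
Fraction = 2 / 22 = 1/11 (gcd(2,22)=2) = 1/11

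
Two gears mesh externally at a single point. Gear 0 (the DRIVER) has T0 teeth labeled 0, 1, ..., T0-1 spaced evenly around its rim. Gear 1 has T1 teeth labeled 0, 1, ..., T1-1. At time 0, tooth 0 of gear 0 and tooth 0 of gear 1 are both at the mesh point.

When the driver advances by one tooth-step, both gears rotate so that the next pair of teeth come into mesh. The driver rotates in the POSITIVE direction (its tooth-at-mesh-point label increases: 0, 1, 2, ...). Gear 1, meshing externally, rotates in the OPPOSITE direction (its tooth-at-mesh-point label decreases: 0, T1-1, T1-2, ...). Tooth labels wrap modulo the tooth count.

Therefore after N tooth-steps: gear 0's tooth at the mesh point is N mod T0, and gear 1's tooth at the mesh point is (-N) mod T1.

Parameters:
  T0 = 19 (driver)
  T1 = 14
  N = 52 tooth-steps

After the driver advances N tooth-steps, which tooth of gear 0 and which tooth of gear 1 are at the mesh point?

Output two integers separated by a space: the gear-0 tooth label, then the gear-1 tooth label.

Answer: 14 4

Derivation:
Gear 0 (driver, T0=19): tooth at mesh = N mod T0
  52 = 2 * 19 + 14, so 52 mod 19 = 14
  gear 0 tooth = 14
Gear 1 (driven, T1=14): tooth at mesh = (-N) mod T1
  52 = 3 * 14 + 10, so 52 mod 14 = 10
  (-52) mod 14 = (-10) mod 14 = 14 - 10 = 4
Mesh after 52 steps: gear-0 tooth 14 meets gear-1 tooth 4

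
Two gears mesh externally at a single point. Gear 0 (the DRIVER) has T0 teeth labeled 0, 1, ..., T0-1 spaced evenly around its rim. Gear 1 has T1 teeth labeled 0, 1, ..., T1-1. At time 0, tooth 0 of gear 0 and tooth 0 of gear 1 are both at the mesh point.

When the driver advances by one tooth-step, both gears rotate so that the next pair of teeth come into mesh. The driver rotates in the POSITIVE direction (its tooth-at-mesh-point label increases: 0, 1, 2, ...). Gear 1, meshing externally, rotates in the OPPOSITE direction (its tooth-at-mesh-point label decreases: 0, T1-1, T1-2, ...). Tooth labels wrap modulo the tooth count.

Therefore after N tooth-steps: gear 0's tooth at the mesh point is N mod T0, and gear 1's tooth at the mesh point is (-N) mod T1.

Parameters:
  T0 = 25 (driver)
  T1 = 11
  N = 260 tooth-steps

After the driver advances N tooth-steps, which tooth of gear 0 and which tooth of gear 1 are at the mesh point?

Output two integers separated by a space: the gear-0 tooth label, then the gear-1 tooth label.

Gear 0 (driver, T0=25): tooth at mesh = N mod T0
  260 = 10 * 25 + 10, so 260 mod 25 = 10
  gear 0 tooth = 10
Gear 1 (driven, T1=11): tooth at mesh = (-N) mod T1
  260 = 23 * 11 + 7, so 260 mod 11 = 7
  (-260) mod 11 = (-7) mod 11 = 11 - 7 = 4
Mesh after 260 steps: gear-0 tooth 10 meets gear-1 tooth 4

Answer: 10 4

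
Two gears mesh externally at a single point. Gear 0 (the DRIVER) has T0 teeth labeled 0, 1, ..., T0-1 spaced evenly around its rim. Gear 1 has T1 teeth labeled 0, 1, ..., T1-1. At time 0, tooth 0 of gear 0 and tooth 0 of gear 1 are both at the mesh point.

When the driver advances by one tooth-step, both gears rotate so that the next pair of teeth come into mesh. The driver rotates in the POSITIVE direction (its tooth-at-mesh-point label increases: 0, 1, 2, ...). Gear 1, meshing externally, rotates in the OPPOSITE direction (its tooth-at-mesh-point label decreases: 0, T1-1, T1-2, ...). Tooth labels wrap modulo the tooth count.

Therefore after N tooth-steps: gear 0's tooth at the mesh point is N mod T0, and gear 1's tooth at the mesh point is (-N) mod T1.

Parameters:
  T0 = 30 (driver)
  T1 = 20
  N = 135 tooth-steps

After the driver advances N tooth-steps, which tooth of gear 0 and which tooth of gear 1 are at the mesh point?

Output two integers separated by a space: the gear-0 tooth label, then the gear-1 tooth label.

Answer: 15 5

Derivation:
Gear 0 (driver, T0=30): tooth at mesh = N mod T0
  135 = 4 * 30 + 15, so 135 mod 30 = 15
  gear 0 tooth = 15
Gear 1 (driven, T1=20): tooth at mesh = (-N) mod T1
  135 = 6 * 20 + 15, so 135 mod 20 = 15
  (-135) mod 20 = (-15) mod 20 = 20 - 15 = 5
Mesh after 135 steps: gear-0 tooth 15 meets gear-1 tooth 5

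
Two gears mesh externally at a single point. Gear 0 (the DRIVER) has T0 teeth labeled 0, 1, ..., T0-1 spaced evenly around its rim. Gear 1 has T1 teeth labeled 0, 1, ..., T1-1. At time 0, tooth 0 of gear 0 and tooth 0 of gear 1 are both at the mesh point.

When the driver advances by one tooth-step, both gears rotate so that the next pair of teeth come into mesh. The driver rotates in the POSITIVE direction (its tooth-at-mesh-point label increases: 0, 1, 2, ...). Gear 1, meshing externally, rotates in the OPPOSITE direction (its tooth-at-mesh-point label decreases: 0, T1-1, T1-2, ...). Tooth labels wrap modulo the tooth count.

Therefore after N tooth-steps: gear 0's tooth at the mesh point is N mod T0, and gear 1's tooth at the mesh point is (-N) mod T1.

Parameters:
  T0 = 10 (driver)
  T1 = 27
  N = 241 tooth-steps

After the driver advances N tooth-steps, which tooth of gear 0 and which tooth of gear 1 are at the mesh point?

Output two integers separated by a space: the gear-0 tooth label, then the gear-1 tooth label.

Gear 0 (driver, T0=10): tooth at mesh = N mod T0
  241 = 24 * 10 + 1, so 241 mod 10 = 1
  gear 0 tooth = 1
Gear 1 (driven, T1=27): tooth at mesh = (-N) mod T1
  241 = 8 * 27 + 25, so 241 mod 27 = 25
  (-241) mod 27 = (-25) mod 27 = 27 - 25 = 2
Mesh after 241 steps: gear-0 tooth 1 meets gear-1 tooth 2

Answer: 1 2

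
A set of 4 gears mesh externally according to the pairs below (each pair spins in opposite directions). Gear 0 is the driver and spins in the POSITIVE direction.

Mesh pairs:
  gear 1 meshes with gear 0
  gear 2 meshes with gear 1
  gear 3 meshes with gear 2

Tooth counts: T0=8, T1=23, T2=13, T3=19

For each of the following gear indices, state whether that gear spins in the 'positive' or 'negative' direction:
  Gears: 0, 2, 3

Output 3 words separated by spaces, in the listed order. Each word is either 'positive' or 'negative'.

Answer: positive positive negative

Derivation:
Gear 0 (driver): positive (depth 0)
  gear 1: meshes with gear 0 -> depth 1 -> negative (opposite of gear 0)
  gear 2: meshes with gear 1 -> depth 2 -> positive (opposite of gear 1)
  gear 3: meshes with gear 2 -> depth 3 -> negative (opposite of gear 2)
Queried indices 0, 2, 3 -> positive, positive, negative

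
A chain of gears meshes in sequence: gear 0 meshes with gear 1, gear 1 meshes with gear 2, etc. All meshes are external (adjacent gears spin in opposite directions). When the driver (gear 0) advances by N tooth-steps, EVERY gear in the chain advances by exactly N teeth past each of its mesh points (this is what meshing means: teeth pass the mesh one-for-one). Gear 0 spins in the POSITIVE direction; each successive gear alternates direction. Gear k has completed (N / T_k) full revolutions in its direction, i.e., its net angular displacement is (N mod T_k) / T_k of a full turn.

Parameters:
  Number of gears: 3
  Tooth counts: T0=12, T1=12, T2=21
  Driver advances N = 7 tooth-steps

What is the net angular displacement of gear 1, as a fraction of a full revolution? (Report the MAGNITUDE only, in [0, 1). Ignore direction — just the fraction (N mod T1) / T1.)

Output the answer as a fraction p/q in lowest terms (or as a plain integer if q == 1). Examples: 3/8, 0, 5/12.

Chain of 3 gears, tooth counts: [12, 12, 21]
  gear 0: T0=12, direction=positive, advance = 7 mod 12 = 7 teeth = 7/12 turn
  gear 1: T1=12, direction=negative, advance = 7 mod 12 = 7 teeth = 7/12 turn
  gear 2: T2=21, direction=positive, advance = 7 mod 21 = 7 teeth = 7/21 turn
Gear 1: 7 mod 12 = 7
Fraction = 7 / 12 = 7/12 (gcd(7,12)=1) = 7/12

Answer: 7/12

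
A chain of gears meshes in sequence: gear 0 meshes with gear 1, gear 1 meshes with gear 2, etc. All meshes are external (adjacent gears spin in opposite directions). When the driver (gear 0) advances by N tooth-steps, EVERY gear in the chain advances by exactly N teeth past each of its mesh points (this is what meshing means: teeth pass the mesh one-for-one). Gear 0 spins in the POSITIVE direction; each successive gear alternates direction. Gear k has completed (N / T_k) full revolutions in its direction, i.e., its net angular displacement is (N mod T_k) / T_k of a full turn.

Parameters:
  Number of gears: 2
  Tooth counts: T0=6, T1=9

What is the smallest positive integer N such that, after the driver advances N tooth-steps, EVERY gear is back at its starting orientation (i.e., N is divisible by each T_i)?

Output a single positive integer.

Gear k returns to start when N is a multiple of T_k.
All gears at start simultaneously when N is a common multiple of [6, 9]; the smallest such N is lcm(6, 9).
Start: lcm = T0 = 6
Fold in T1=9: gcd(6, 9) = 3; lcm(6, 9) = 6 * 9 / 3 = 54 / 3 = 18
Full cycle length = 18

Answer: 18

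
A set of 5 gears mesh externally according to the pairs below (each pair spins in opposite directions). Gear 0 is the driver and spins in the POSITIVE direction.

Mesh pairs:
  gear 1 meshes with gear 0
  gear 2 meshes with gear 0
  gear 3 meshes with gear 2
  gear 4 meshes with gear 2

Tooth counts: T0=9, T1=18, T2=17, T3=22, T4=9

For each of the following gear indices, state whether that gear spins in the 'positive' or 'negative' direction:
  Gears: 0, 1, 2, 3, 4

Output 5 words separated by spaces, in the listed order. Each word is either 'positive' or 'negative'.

Answer: positive negative negative positive positive

Derivation:
Gear 0 (driver): positive (depth 0)
  gear 1: meshes with gear 0 -> depth 1 -> negative (opposite of gear 0)
  gear 2: meshes with gear 0 -> depth 1 -> negative (opposite of gear 0)
  gear 3: meshes with gear 2 -> depth 2 -> positive (opposite of gear 2)
  gear 4: meshes with gear 2 -> depth 2 -> positive (opposite of gear 2)
Queried indices 0, 1, 2, 3, 4 -> positive, negative, negative, positive, positive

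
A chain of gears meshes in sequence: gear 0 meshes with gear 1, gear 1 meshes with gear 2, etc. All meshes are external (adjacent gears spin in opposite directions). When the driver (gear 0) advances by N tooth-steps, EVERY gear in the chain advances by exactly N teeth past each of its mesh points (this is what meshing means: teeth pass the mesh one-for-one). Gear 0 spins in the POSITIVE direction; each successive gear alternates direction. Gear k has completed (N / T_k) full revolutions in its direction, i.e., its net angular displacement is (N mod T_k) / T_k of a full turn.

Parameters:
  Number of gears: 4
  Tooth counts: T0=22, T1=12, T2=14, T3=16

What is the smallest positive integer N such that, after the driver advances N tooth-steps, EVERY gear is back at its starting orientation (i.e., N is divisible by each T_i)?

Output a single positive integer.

Answer: 3696

Derivation:
Gear k returns to start when N is a multiple of T_k.
All gears at start simultaneously when N is a common multiple of [22, 12, 14, 16]; the smallest such N is lcm(22, 12, 14, 16).
Start: lcm = T0 = 22
Fold in T1=12: gcd(22, 12) = 2; lcm(22, 12) = 22 * 12 / 2 = 264 / 2 = 132
Fold in T2=14: gcd(132, 14) = 2; lcm(132, 14) = 132 * 14 / 2 = 1848 / 2 = 924
Fold in T3=16: gcd(924, 16) = 4; lcm(924, 16) = 924 * 16 / 4 = 14784 / 4 = 3696
Full cycle length = 3696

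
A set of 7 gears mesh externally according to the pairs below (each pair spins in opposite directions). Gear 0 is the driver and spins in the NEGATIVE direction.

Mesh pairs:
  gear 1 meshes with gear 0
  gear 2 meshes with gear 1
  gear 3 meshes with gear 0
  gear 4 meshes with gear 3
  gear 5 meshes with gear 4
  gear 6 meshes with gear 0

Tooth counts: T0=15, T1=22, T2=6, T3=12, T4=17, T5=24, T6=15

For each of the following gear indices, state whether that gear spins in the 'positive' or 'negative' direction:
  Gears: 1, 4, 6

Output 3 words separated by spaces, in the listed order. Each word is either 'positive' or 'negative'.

Gear 0 (driver): negative (depth 0)
  gear 1: meshes with gear 0 -> depth 1 -> positive (opposite of gear 0)
  gear 2: meshes with gear 1 -> depth 2 -> negative (opposite of gear 1)
  gear 3: meshes with gear 0 -> depth 1 -> positive (opposite of gear 0)
  gear 4: meshes with gear 3 -> depth 2 -> negative (opposite of gear 3)
  gear 5: meshes with gear 4 -> depth 3 -> positive (opposite of gear 4)
  gear 6: meshes with gear 0 -> depth 1 -> positive (opposite of gear 0)
Queried indices 1, 4, 6 -> positive, negative, positive

Answer: positive negative positive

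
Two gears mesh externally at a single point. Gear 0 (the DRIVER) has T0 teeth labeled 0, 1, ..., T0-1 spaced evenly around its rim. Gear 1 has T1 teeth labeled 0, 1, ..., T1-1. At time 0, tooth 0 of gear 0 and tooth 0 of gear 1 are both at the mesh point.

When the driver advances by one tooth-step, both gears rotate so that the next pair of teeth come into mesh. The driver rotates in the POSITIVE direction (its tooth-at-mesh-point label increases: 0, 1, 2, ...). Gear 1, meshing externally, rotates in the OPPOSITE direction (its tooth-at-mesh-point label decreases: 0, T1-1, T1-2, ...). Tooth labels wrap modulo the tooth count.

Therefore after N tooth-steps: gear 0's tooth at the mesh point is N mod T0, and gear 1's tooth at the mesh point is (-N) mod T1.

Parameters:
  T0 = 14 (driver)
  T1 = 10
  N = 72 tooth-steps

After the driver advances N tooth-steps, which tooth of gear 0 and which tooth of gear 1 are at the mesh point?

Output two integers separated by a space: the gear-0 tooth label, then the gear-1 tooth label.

Gear 0 (driver, T0=14): tooth at mesh = N mod T0
  72 = 5 * 14 + 2, so 72 mod 14 = 2
  gear 0 tooth = 2
Gear 1 (driven, T1=10): tooth at mesh = (-N) mod T1
  72 = 7 * 10 + 2, so 72 mod 10 = 2
  (-72) mod 10 = (-2) mod 10 = 10 - 2 = 8
Mesh after 72 steps: gear-0 tooth 2 meets gear-1 tooth 8

Answer: 2 8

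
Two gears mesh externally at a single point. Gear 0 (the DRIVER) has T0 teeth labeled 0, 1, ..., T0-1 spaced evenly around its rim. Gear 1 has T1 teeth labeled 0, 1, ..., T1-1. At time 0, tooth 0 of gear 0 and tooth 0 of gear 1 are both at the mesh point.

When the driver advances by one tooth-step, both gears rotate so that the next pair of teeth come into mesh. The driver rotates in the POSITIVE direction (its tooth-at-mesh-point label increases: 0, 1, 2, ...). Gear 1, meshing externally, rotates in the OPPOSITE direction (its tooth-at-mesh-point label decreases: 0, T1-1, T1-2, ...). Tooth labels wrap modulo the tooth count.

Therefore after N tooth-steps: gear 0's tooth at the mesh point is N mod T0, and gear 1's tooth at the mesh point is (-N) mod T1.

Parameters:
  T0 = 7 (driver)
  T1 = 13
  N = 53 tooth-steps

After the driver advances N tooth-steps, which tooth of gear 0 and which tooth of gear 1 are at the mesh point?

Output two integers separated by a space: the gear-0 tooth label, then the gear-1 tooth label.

Answer: 4 12

Derivation:
Gear 0 (driver, T0=7): tooth at mesh = N mod T0
  53 = 7 * 7 + 4, so 53 mod 7 = 4
  gear 0 tooth = 4
Gear 1 (driven, T1=13): tooth at mesh = (-N) mod T1
  53 = 4 * 13 + 1, so 53 mod 13 = 1
  (-53) mod 13 = (-1) mod 13 = 13 - 1 = 12
Mesh after 53 steps: gear-0 tooth 4 meets gear-1 tooth 12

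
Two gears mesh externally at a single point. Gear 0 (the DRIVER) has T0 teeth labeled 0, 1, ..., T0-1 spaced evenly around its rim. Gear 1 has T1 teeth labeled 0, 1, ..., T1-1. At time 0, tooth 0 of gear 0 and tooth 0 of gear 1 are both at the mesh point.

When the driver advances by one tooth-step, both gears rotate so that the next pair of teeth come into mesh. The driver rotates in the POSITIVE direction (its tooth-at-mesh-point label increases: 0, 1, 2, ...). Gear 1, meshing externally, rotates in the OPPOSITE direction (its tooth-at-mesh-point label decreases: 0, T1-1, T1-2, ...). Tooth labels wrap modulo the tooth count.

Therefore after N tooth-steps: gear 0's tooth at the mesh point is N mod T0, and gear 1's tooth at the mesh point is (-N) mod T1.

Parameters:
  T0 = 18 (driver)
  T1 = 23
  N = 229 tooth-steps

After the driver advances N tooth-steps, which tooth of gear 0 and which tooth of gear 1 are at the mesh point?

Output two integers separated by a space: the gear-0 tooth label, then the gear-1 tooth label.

Answer: 13 1

Derivation:
Gear 0 (driver, T0=18): tooth at mesh = N mod T0
  229 = 12 * 18 + 13, so 229 mod 18 = 13
  gear 0 tooth = 13
Gear 1 (driven, T1=23): tooth at mesh = (-N) mod T1
  229 = 9 * 23 + 22, so 229 mod 23 = 22
  (-229) mod 23 = (-22) mod 23 = 23 - 22 = 1
Mesh after 229 steps: gear-0 tooth 13 meets gear-1 tooth 1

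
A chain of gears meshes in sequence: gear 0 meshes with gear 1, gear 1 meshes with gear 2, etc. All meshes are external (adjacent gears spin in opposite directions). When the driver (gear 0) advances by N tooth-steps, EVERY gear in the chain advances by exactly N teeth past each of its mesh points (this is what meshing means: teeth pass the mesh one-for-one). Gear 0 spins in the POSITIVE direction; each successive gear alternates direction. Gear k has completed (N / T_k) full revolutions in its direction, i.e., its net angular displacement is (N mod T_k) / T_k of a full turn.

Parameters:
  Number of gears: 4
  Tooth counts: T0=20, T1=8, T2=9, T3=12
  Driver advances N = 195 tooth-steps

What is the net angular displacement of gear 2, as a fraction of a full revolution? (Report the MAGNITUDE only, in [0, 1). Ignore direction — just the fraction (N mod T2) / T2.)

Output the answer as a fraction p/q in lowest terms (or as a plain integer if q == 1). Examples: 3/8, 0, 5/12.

Answer: 2/3

Derivation:
Chain of 4 gears, tooth counts: [20, 8, 9, 12]
  gear 0: T0=20, direction=positive, advance = 195 mod 20 = 15 teeth = 15/20 turn
  gear 1: T1=8, direction=negative, advance = 195 mod 8 = 3 teeth = 3/8 turn
  gear 2: T2=9, direction=positive, advance = 195 mod 9 = 6 teeth = 6/9 turn
  gear 3: T3=12, direction=negative, advance = 195 mod 12 = 3 teeth = 3/12 turn
Gear 2: 195 mod 9 = 6
Fraction = 6 / 9 = 2/3 (gcd(6,9)=3) = 2/3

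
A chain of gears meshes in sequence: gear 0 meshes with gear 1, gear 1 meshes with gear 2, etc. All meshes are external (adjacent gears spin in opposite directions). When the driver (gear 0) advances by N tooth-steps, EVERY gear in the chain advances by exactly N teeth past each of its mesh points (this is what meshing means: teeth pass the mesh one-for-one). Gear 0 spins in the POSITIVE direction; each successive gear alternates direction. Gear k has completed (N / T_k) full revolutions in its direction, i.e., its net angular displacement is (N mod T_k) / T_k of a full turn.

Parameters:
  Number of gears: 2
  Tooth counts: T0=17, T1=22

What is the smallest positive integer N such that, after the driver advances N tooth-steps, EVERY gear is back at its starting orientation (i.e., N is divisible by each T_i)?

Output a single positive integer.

Answer: 374

Derivation:
Gear k returns to start when N is a multiple of T_k.
All gears at start simultaneously when N is a common multiple of [17, 22]; the smallest such N is lcm(17, 22).
Start: lcm = T0 = 17
Fold in T1=22: gcd(17, 22) = 1; lcm(17, 22) = 17 * 22 / 1 = 374 / 1 = 374
Full cycle length = 374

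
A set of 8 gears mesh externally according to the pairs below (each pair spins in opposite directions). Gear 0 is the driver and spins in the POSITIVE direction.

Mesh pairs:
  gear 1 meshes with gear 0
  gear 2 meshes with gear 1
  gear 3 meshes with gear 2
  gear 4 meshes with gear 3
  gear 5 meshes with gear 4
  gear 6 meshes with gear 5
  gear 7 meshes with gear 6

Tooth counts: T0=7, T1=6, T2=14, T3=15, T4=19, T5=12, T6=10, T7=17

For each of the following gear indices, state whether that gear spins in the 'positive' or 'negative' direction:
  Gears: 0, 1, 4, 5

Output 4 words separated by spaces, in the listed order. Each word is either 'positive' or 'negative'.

Gear 0 (driver): positive (depth 0)
  gear 1: meshes with gear 0 -> depth 1 -> negative (opposite of gear 0)
  gear 2: meshes with gear 1 -> depth 2 -> positive (opposite of gear 1)
  gear 3: meshes with gear 2 -> depth 3 -> negative (opposite of gear 2)
  gear 4: meshes with gear 3 -> depth 4 -> positive (opposite of gear 3)
  gear 5: meshes with gear 4 -> depth 5 -> negative (opposite of gear 4)
  gear 6: meshes with gear 5 -> depth 6 -> positive (opposite of gear 5)
  gear 7: meshes with gear 6 -> depth 7 -> negative (opposite of gear 6)
Queried indices 0, 1, 4, 5 -> positive, negative, positive, negative

Answer: positive negative positive negative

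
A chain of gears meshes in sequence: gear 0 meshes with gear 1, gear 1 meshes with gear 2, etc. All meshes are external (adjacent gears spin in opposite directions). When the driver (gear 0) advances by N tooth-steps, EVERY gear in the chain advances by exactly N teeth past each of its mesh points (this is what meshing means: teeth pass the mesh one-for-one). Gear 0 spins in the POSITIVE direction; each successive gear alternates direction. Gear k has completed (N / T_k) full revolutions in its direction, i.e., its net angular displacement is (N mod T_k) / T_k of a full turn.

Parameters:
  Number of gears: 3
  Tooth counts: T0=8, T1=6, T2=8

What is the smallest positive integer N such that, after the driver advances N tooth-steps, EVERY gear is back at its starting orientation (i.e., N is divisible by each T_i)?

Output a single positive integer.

Gear k returns to start when N is a multiple of T_k.
All gears at start simultaneously when N is a common multiple of [8, 6, 8]; the smallest such N is lcm(8, 6, 8).
Start: lcm = T0 = 8
Fold in T1=6: gcd(8, 6) = 2; lcm(8, 6) = 8 * 6 / 2 = 48 / 2 = 24
Fold in T2=8: gcd(24, 8) = 8; lcm(24, 8) = 24 * 8 / 8 = 192 / 8 = 24
Full cycle length = 24

Answer: 24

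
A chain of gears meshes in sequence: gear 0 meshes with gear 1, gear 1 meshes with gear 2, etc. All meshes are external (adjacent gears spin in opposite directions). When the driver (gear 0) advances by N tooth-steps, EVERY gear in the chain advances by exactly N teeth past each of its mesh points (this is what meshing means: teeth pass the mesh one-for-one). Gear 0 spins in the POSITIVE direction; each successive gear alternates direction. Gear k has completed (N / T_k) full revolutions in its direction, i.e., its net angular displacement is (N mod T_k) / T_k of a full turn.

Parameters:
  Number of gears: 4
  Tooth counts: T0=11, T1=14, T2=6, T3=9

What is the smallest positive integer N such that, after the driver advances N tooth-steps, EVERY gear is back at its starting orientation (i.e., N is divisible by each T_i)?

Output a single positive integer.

Gear k returns to start when N is a multiple of T_k.
All gears at start simultaneously when N is a common multiple of [11, 14, 6, 9]; the smallest such N is lcm(11, 14, 6, 9).
Start: lcm = T0 = 11
Fold in T1=14: gcd(11, 14) = 1; lcm(11, 14) = 11 * 14 / 1 = 154 / 1 = 154
Fold in T2=6: gcd(154, 6) = 2; lcm(154, 6) = 154 * 6 / 2 = 924 / 2 = 462
Fold in T3=9: gcd(462, 9) = 3; lcm(462, 9) = 462 * 9 / 3 = 4158 / 3 = 1386
Full cycle length = 1386

Answer: 1386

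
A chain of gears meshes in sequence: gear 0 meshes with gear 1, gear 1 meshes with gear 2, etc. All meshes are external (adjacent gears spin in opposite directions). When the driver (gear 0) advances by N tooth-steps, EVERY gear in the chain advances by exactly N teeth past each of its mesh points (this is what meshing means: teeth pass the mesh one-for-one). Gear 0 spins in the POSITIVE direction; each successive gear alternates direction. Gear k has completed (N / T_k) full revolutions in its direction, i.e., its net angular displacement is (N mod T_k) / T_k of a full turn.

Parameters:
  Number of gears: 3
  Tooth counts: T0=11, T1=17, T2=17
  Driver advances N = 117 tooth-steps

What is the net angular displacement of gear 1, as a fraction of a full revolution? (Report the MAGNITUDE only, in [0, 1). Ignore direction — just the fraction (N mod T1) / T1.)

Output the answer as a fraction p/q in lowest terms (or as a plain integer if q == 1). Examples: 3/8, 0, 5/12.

Chain of 3 gears, tooth counts: [11, 17, 17]
  gear 0: T0=11, direction=positive, advance = 117 mod 11 = 7 teeth = 7/11 turn
  gear 1: T1=17, direction=negative, advance = 117 mod 17 = 15 teeth = 15/17 turn
  gear 2: T2=17, direction=positive, advance = 117 mod 17 = 15 teeth = 15/17 turn
Gear 1: 117 mod 17 = 15
Fraction = 15 / 17 = 15/17 (gcd(15,17)=1) = 15/17

Answer: 15/17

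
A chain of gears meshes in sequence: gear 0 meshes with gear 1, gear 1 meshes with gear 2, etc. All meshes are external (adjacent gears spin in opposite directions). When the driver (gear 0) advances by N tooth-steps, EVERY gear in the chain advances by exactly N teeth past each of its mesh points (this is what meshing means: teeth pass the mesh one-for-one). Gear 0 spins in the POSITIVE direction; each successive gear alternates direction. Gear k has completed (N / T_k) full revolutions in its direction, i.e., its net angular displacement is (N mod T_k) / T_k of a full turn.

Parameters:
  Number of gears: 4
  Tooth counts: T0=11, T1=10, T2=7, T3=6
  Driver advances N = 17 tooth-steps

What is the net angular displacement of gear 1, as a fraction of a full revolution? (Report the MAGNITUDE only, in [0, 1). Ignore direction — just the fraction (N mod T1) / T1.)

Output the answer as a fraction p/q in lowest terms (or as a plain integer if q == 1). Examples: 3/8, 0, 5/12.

Answer: 7/10

Derivation:
Chain of 4 gears, tooth counts: [11, 10, 7, 6]
  gear 0: T0=11, direction=positive, advance = 17 mod 11 = 6 teeth = 6/11 turn
  gear 1: T1=10, direction=negative, advance = 17 mod 10 = 7 teeth = 7/10 turn
  gear 2: T2=7, direction=positive, advance = 17 mod 7 = 3 teeth = 3/7 turn
  gear 3: T3=6, direction=negative, advance = 17 mod 6 = 5 teeth = 5/6 turn
Gear 1: 17 mod 10 = 7
Fraction = 7 / 10 = 7/10 (gcd(7,10)=1) = 7/10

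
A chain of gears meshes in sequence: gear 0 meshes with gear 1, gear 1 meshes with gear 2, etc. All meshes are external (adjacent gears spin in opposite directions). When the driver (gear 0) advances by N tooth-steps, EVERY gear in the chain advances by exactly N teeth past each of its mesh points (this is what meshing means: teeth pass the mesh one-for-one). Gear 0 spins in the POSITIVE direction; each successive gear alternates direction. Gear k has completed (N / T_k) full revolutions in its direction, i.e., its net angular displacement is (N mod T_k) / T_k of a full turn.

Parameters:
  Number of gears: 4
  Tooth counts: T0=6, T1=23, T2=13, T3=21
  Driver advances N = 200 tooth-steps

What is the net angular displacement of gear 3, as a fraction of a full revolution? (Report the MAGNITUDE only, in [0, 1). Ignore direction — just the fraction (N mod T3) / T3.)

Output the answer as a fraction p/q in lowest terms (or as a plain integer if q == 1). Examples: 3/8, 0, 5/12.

Answer: 11/21

Derivation:
Chain of 4 gears, tooth counts: [6, 23, 13, 21]
  gear 0: T0=6, direction=positive, advance = 200 mod 6 = 2 teeth = 2/6 turn
  gear 1: T1=23, direction=negative, advance = 200 mod 23 = 16 teeth = 16/23 turn
  gear 2: T2=13, direction=positive, advance = 200 mod 13 = 5 teeth = 5/13 turn
  gear 3: T3=21, direction=negative, advance = 200 mod 21 = 11 teeth = 11/21 turn
Gear 3: 200 mod 21 = 11
Fraction = 11 / 21 = 11/21 (gcd(11,21)=1) = 11/21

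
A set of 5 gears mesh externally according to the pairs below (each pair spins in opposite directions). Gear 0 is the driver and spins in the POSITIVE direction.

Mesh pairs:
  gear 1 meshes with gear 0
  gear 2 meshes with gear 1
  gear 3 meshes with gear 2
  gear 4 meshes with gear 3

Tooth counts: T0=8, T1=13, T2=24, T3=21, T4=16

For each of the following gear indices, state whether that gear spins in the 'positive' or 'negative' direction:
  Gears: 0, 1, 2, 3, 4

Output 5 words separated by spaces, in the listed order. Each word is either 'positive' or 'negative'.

Gear 0 (driver): positive (depth 0)
  gear 1: meshes with gear 0 -> depth 1 -> negative (opposite of gear 0)
  gear 2: meshes with gear 1 -> depth 2 -> positive (opposite of gear 1)
  gear 3: meshes with gear 2 -> depth 3 -> negative (opposite of gear 2)
  gear 4: meshes with gear 3 -> depth 4 -> positive (opposite of gear 3)
Queried indices 0, 1, 2, 3, 4 -> positive, negative, positive, negative, positive

Answer: positive negative positive negative positive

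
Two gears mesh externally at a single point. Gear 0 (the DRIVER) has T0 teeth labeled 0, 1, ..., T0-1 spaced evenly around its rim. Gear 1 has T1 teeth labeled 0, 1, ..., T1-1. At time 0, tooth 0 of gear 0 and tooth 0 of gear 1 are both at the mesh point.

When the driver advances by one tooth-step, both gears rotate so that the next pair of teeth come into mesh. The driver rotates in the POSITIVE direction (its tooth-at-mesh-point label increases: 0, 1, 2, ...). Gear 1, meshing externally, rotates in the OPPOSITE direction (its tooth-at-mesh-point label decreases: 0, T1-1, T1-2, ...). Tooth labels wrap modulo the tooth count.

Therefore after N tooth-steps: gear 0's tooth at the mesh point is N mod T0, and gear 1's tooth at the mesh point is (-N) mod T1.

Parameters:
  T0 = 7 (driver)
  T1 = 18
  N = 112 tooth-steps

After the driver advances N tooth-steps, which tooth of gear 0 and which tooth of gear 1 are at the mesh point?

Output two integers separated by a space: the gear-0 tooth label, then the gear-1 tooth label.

Gear 0 (driver, T0=7): tooth at mesh = N mod T0
  112 = 16 * 7 + 0, so 112 mod 7 = 0
  gear 0 tooth = 0
Gear 1 (driven, T1=18): tooth at mesh = (-N) mod T1
  112 = 6 * 18 + 4, so 112 mod 18 = 4
  (-112) mod 18 = (-4) mod 18 = 18 - 4 = 14
Mesh after 112 steps: gear-0 tooth 0 meets gear-1 tooth 14

Answer: 0 14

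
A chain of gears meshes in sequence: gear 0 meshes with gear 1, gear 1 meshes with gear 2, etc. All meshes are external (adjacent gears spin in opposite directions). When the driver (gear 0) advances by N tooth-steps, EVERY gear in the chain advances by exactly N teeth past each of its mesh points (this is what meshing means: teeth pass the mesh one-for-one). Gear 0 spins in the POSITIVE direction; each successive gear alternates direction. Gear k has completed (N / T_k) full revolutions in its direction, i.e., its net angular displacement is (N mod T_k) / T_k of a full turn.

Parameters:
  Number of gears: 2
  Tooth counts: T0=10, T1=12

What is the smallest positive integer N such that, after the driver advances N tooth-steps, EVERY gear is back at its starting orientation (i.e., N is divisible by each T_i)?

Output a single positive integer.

Gear k returns to start when N is a multiple of T_k.
All gears at start simultaneously when N is a common multiple of [10, 12]; the smallest such N is lcm(10, 12).
Start: lcm = T0 = 10
Fold in T1=12: gcd(10, 12) = 2; lcm(10, 12) = 10 * 12 / 2 = 120 / 2 = 60
Full cycle length = 60

Answer: 60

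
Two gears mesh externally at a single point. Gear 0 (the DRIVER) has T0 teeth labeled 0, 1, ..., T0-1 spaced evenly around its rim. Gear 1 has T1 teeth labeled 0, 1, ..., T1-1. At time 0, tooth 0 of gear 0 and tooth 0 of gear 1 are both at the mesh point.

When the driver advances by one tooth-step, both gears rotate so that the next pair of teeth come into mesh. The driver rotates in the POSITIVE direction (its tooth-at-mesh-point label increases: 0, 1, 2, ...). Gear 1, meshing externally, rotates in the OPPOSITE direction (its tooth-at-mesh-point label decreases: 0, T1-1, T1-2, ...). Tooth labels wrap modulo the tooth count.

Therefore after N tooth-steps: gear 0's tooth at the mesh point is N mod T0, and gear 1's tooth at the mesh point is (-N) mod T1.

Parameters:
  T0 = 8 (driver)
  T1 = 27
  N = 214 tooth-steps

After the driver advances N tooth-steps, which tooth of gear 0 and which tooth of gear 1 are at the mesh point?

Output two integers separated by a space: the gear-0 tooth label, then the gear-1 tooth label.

Gear 0 (driver, T0=8): tooth at mesh = N mod T0
  214 = 26 * 8 + 6, so 214 mod 8 = 6
  gear 0 tooth = 6
Gear 1 (driven, T1=27): tooth at mesh = (-N) mod T1
  214 = 7 * 27 + 25, so 214 mod 27 = 25
  (-214) mod 27 = (-25) mod 27 = 27 - 25 = 2
Mesh after 214 steps: gear-0 tooth 6 meets gear-1 tooth 2

Answer: 6 2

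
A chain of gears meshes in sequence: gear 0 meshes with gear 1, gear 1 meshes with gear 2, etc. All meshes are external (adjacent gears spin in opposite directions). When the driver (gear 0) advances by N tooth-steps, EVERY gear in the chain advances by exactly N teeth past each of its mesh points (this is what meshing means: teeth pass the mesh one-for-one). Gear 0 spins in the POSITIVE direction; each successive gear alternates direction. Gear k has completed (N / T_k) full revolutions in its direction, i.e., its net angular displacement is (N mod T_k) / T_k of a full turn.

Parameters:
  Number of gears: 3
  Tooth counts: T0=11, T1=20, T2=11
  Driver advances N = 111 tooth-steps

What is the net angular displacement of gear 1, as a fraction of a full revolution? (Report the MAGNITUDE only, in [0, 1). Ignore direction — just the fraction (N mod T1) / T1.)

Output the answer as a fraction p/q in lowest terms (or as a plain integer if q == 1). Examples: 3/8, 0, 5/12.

Answer: 11/20

Derivation:
Chain of 3 gears, tooth counts: [11, 20, 11]
  gear 0: T0=11, direction=positive, advance = 111 mod 11 = 1 teeth = 1/11 turn
  gear 1: T1=20, direction=negative, advance = 111 mod 20 = 11 teeth = 11/20 turn
  gear 2: T2=11, direction=positive, advance = 111 mod 11 = 1 teeth = 1/11 turn
Gear 1: 111 mod 20 = 11
Fraction = 11 / 20 = 11/20 (gcd(11,20)=1) = 11/20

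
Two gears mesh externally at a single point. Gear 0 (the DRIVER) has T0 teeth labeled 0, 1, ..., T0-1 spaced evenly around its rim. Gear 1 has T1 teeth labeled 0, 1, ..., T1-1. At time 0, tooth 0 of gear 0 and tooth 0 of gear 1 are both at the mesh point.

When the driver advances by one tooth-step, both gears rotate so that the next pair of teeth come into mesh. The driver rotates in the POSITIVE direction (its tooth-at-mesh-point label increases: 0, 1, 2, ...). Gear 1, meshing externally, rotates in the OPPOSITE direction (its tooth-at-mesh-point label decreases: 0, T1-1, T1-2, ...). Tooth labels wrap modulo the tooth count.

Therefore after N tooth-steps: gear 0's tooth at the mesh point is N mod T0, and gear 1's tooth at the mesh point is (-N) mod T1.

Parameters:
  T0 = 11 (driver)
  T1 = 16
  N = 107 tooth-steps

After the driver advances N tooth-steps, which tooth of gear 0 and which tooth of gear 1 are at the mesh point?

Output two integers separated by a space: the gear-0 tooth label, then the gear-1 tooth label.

Answer: 8 5

Derivation:
Gear 0 (driver, T0=11): tooth at mesh = N mod T0
  107 = 9 * 11 + 8, so 107 mod 11 = 8
  gear 0 tooth = 8
Gear 1 (driven, T1=16): tooth at mesh = (-N) mod T1
  107 = 6 * 16 + 11, so 107 mod 16 = 11
  (-107) mod 16 = (-11) mod 16 = 16 - 11 = 5
Mesh after 107 steps: gear-0 tooth 8 meets gear-1 tooth 5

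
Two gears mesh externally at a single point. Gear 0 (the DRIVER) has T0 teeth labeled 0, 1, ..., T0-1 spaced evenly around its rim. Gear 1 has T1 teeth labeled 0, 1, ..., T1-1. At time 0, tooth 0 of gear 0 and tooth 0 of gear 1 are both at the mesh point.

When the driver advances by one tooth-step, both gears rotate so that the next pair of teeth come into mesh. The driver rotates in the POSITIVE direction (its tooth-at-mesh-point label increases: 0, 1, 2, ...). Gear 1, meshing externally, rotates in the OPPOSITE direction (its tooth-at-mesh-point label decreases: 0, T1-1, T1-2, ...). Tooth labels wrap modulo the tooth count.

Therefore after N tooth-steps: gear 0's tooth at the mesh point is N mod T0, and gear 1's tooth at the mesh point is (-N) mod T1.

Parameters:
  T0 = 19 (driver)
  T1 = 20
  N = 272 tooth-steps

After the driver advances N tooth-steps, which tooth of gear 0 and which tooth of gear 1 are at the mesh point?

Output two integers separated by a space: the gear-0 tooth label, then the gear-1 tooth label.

Gear 0 (driver, T0=19): tooth at mesh = N mod T0
  272 = 14 * 19 + 6, so 272 mod 19 = 6
  gear 0 tooth = 6
Gear 1 (driven, T1=20): tooth at mesh = (-N) mod T1
  272 = 13 * 20 + 12, so 272 mod 20 = 12
  (-272) mod 20 = (-12) mod 20 = 20 - 12 = 8
Mesh after 272 steps: gear-0 tooth 6 meets gear-1 tooth 8

Answer: 6 8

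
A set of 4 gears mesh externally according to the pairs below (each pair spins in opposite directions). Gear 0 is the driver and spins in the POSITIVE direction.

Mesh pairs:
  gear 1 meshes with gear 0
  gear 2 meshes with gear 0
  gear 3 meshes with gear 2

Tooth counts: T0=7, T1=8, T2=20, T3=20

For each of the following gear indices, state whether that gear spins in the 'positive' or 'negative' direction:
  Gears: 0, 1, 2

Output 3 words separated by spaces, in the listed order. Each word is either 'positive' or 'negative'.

Gear 0 (driver): positive (depth 0)
  gear 1: meshes with gear 0 -> depth 1 -> negative (opposite of gear 0)
  gear 2: meshes with gear 0 -> depth 1 -> negative (opposite of gear 0)
  gear 3: meshes with gear 2 -> depth 2 -> positive (opposite of gear 2)
Queried indices 0, 1, 2 -> positive, negative, negative

Answer: positive negative negative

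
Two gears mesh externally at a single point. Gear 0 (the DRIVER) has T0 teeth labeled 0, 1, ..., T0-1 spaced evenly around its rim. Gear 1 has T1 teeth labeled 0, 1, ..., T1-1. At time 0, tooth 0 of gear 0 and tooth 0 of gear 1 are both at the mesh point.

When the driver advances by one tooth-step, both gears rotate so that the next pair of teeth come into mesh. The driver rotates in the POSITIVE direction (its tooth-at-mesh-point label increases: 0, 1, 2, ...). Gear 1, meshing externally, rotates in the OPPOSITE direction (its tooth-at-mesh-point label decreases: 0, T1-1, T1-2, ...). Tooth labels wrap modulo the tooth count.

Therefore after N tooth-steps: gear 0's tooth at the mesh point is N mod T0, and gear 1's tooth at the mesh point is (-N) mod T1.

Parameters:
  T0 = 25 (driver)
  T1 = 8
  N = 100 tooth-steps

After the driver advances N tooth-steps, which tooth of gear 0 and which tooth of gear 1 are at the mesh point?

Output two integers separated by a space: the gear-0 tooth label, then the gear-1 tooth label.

Gear 0 (driver, T0=25): tooth at mesh = N mod T0
  100 = 4 * 25 + 0, so 100 mod 25 = 0
  gear 0 tooth = 0
Gear 1 (driven, T1=8): tooth at mesh = (-N) mod T1
  100 = 12 * 8 + 4, so 100 mod 8 = 4
  (-100) mod 8 = (-4) mod 8 = 8 - 4 = 4
Mesh after 100 steps: gear-0 tooth 0 meets gear-1 tooth 4

Answer: 0 4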